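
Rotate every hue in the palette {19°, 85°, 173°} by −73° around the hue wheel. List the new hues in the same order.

306°, 12°, 100°

19 − 73 = -54 → -54 + 360 = 306°
85 − 73 = 12°
173 − 73 = 100°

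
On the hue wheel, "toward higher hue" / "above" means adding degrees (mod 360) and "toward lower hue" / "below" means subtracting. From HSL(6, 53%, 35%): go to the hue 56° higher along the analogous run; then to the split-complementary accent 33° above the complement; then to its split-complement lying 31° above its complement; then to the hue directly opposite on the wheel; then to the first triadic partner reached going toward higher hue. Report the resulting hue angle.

6 + 56 = 62°   (analog 56° ↑)
62 + 213 = 275°   (split-comp 33° ↑)
275 + 211 = 486 → 486 − 360 = 126°   (split-comp 31° ↑)
126 + 180 = 306°   (complement)
306 + 120 = 426 → 426 − 360 = 66°   (triadic ↑)

66°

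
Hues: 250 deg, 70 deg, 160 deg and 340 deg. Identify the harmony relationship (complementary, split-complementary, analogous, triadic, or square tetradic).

Sort the hues: 70°, 160°, 250°, 340°.
Successive gaps around the wheel: 90°, 90°, 90°, 90°.
Four hues every 90° form a square tetradic scheme.

square tetradic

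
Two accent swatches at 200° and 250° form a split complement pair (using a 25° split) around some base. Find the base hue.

The accents sit 25° either side of the complement, so the complement is their short-arc midpoint on the wheel.
Short-arc midpoint of 200° and 250°: 225°.
Base is 180° from the complement: 225 − 180 = 45°

45°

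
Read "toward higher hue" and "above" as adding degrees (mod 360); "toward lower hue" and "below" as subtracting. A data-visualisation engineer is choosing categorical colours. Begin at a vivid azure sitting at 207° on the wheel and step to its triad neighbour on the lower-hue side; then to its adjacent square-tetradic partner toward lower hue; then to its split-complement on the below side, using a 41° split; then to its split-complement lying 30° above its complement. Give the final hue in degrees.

triadic ↓ −120°: 207 − 120 = 87°
square ↓ −90°: 87 − 90 = -3 → -3 + 360 = 357°
split-comp 41° ↓ +139°: 357 + 139 = 496 → 496 − 360 = 136°
split-comp 30° ↑ +210°: 136 + 210 = 346°

346°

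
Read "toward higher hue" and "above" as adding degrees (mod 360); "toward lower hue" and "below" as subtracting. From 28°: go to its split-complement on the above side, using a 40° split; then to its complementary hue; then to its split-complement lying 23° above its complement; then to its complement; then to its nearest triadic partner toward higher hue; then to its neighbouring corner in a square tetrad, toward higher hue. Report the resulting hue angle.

301°

split-comp 40° ↑ +220°: 28 + 220 = 248°
complement +180°: 248 + 180 = 428 → 428 − 360 = 68°
split-comp 23° ↑ +203°: 68 + 203 = 271°
complement +180°: 271 + 180 = 451 → 451 − 360 = 91°
triadic ↑ +120°: 91 + 120 = 211°
square ↑ +90°: 211 + 90 = 301°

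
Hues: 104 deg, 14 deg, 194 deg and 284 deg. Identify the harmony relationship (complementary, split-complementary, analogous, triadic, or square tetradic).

Sort the hues: 14°, 104°, 194°, 284°.
Successive gaps around the wheel: 90°, 90°, 90°, 90°.
Four hues every 90° form a square tetradic scheme.

square tetradic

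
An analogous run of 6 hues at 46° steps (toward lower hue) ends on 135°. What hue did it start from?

5°

5 steps of 46° (toward lower hue) give a net shift of −230°.
Start = end − shift: 135 + 230 = 365 → 365 − 360 = 5°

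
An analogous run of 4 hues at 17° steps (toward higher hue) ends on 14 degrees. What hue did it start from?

3 steps of 17° (toward higher hue) give a net shift of +51°.
Start = end − shift: 14 − 51 = -37 → -37 + 360 = 323°

323°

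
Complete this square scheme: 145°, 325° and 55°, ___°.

A square tetradic scheme places four hues every 90°.
The full set through 55° is {55°, 145°, 235°, 325°}.
Given {55°, 145°, 325°}, the missing hue is 235°.

235°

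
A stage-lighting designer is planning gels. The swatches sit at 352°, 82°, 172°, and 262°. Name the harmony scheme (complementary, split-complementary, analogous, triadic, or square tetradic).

Sort the hues: 82°, 172°, 262°, 352°.
Successive gaps around the wheel: 90°, 90°, 90°, 90°.
Four hues every 90° form a square tetradic scheme.

square tetradic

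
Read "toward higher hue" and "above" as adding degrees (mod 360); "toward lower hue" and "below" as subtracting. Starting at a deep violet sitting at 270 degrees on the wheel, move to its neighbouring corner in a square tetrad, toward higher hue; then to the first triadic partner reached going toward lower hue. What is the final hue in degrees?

240°

+90° (square ↑): 270 + 90 = 360 → 360 − 360 = 0°
−120° (triadic ↓): 0 − 120 = -120 → -120 + 360 = 240°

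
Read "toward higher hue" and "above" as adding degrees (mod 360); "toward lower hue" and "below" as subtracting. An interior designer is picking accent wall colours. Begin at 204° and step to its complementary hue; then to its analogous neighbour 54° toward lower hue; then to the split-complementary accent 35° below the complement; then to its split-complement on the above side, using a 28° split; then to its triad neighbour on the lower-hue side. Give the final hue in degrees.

+180° (complement): 204 + 180 = 384 → 384 − 360 = 24°
−54° (analog 54° ↓): 24 − 54 = -30 → -30 + 360 = 330°
+145° (split-comp 35° ↓): 330 + 145 = 475 → 475 − 360 = 115°
+208° (split-comp 28° ↑): 115 + 208 = 323°
−120° (triadic ↓): 323 − 120 = 203°

203°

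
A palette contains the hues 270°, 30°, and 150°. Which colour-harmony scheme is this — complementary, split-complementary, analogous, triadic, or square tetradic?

triadic

Sort the hues: 30°, 150°, 270°.
Successive gaps around the wheel: 120°, 120°, 120°.
Three hues equally spaced 120° apart form a triad.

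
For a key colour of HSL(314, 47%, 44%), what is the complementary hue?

134°

The complement sits 180° across the wheel.
314 + 180 = 494 → 494 − 360 = 134°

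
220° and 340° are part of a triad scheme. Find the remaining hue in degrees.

A triad places three hues 120° apart.
The full set through 220° is {100°, 220°, 340°}.
Given {220°, 340°}, the missing hue is 100°.

100°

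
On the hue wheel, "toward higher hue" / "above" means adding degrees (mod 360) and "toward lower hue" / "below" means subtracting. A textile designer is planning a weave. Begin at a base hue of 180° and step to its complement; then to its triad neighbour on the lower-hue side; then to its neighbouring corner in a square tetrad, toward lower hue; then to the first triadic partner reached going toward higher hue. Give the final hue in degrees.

270°

+180° (complement): 180 + 180 = 360 → 360 − 360 = 0°
−120° (triadic ↓): 0 − 120 = -120 → -120 + 360 = 240°
−90° (square ↓): 240 − 90 = 150°
+120° (triadic ↑): 150 + 120 = 270°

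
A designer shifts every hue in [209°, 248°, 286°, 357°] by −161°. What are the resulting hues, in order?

48°, 87°, 125°, 196°

209 − 161 = 48°
248 − 161 = 87°
286 − 161 = 125°
357 − 161 = 196°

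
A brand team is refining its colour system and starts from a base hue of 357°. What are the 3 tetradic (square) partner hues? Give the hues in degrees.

87°, 177° and 267°

A square tetradic scheme places four hues every 90°.
357 + 90 = 447 → 447 − 360 = 87°
357 + 180 = 537 → 537 − 360 = 177°
357 + 270 = 627 → 627 − 360 = 267°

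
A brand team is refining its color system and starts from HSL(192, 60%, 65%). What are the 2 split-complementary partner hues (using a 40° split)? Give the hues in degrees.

Split-complementary hues sit 40° either side of the complement.
Complement of 192°: 192 + 180 = 372 → 372 − 360 = 12°
12 − 40 = -28 → -28 + 360 = 332°
12 + 40 = 52°

332° and 52°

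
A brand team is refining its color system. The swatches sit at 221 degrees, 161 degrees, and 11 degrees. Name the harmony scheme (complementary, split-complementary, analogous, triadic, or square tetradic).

Sort the hues: 11°, 161°, 221°.
Successive gaps around the wheel: 150°, 60°, 150°.
Two 150° gaps and one 60° gap — a base hue opposite a pair of accents 30° either side of its complement — is the split-complementary pattern.

split-complementary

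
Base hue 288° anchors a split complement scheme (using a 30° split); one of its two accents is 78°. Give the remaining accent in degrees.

138°

Split-complementary hues sit 30° either side of the complement.
Complement of the base 288°: 288 + 180 = 468 → 468 − 360 = 108°
The given accent 78° is 30° one side of 108°; the other accent sits 30° the other side: 108 + 30 = 138°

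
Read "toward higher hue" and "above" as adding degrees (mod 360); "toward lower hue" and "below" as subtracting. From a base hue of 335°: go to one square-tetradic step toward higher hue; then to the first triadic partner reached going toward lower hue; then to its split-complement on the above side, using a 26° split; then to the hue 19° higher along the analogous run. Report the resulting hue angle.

+90° (square ↑): 335 + 90 = 425 → 425 − 360 = 65°
−120° (triadic ↓): 65 − 120 = -55 → -55 + 360 = 305°
+206° (split-comp 26° ↑): 305 + 206 = 511 → 511 − 360 = 151°
+19° (analog 19° ↑): 151 + 19 = 170°

170°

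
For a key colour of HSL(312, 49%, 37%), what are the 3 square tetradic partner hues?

A square tetradic scheme places four hues every 90°.
312 + 90 = 402 → 402 − 360 = 42°
312 + 180 = 492 → 492 − 360 = 132°
312 + 270 = 582 → 582 − 360 = 222°

42°, 132° and 222°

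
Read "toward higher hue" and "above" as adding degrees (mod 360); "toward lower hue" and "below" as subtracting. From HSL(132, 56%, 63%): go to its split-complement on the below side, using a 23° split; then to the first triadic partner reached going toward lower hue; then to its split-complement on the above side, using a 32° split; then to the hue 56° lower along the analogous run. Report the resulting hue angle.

132 + 157 = 289°   (split-comp 23° ↓)
289 − 120 = 169°   (triadic ↓)
169 + 212 = 381 → 381 − 360 = 21°   (split-comp 32° ↑)
21 − 56 = -35 → -35 + 360 = 325°   (analog 56° ↓)

325°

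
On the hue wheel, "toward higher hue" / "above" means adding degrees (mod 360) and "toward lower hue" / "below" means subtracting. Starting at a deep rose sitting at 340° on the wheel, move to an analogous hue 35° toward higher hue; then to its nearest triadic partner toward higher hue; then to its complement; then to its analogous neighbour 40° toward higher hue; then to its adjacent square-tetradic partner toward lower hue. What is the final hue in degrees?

340 + 35 = 375 → 375 − 360 = 15°   (analog 35° ↑)
15 + 120 = 135°   (triadic ↑)
135 + 180 = 315°   (complement)
315 + 40 = 355°   (analog 40° ↑)
355 − 90 = 265°   (square ↓)

265°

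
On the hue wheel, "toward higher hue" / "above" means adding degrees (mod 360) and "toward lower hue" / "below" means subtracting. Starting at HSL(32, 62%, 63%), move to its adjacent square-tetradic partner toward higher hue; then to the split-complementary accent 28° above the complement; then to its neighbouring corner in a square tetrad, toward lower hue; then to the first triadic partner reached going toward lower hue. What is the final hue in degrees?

+90° (square ↑): 32 + 90 = 122°
+208° (split-comp 28° ↑): 122 + 208 = 330°
−90° (square ↓): 330 − 90 = 240°
−120° (triadic ↓): 240 − 120 = 120°

120°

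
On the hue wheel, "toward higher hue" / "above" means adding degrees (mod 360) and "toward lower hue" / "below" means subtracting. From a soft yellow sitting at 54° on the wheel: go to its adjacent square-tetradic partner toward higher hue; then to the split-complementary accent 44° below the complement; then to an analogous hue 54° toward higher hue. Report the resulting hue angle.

square ↑ +90°: 54 + 90 = 144°
split-comp 44° ↓ +136°: 144 + 136 = 280°
analog 54° ↑ +54°: 280 + 54 = 334°

334°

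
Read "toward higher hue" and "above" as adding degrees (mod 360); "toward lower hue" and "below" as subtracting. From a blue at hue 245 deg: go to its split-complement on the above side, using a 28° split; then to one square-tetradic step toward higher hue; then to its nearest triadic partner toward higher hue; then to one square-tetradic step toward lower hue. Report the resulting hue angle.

+208° (split-comp 28° ↑): 245 + 208 = 453 → 453 − 360 = 93°
+90° (square ↑): 93 + 90 = 183°
+120° (triadic ↑): 183 + 120 = 303°
−90° (square ↓): 303 − 90 = 213°

213°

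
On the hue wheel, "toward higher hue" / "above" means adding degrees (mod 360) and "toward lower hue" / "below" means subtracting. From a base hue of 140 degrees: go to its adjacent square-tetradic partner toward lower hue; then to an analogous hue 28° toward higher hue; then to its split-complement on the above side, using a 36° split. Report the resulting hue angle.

294°

−90° (square ↓): 140 − 90 = 50°
+28° (analog 28° ↑): 50 + 28 = 78°
+216° (split-comp 36° ↑): 78 + 216 = 294°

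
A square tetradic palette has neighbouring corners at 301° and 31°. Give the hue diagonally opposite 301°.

A square tetradic scheme places four hues 90° apart; opposite corners are 180° apart.
301 + 180 = 481 → 481 − 360 = 121°

121°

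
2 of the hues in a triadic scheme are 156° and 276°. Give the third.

36°

A triad places three hues 120° apart.
The full set through 156° is {36°, 156°, 276°}.
Given {156°, 276°}, the missing hue is 36°.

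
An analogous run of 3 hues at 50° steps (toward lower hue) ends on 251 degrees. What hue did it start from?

2 steps of 50° (toward lower hue) give a net shift of −100°.
Start = end − shift: 251 + 100 = 351°

351°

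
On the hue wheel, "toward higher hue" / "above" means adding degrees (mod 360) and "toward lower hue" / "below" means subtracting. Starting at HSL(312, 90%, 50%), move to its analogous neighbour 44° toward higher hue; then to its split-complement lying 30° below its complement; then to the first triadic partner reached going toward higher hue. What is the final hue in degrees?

+44° (analog 44° ↑): 312 + 44 = 356°
+150° (split-comp 30° ↓): 356 + 150 = 506 → 506 − 360 = 146°
+120° (triadic ↑): 146 + 120 = 266°

266°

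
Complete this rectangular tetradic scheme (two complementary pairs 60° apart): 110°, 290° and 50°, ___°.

A rectangular tetradic uses two complementary pairs 60° apart: offsets 0°, 60°, 180°, 240°.
Among {50°, 110°, 290°}, 290° and 110° are a 180° pair.
The remaining hue 50° needs its own complement: 50 + 180 = 230°

230°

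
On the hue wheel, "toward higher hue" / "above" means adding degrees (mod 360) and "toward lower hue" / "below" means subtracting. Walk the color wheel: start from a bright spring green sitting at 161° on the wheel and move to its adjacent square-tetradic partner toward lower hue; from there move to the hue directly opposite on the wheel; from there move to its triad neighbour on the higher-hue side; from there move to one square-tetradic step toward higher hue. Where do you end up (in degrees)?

161 − 90 = 71°   (square ↓)
71 + 180 = 251°   (complement)
251 + 120 = 371 → 371 − 360 = 11°   (triadic ↑)
11 + 90 = 101°   (square ↑)

101°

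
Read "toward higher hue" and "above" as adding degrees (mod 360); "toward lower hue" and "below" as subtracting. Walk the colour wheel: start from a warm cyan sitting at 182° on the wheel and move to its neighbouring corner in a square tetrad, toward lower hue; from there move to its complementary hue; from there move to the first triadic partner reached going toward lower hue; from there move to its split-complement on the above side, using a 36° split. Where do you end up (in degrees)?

8°

square ↓ −90°: 182 − 90 = 92°
complement +180°: 92 + 180 = 272°
triadic ↓ −120°: 272 − 120 = 152°
split-comp 36° ↑ +216°: 152 + 216 = 368 → 368 − 360 = 8°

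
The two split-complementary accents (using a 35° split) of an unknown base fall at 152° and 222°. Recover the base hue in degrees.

The accents sit 35° either side of the complement, so the complement is their short-arc midpoint on the wheel.
Short-arc midpoint of 152° and 222°: 187°.
Base is 180° from the complement: 187 − 180 = 7°

7°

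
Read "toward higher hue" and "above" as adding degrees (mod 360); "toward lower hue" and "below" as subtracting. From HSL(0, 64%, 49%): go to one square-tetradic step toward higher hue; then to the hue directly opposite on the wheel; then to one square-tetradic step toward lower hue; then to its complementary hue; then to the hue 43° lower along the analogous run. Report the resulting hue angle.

square ↑ +90°: 0 + 90 = 90°
complement +180°: 90 + 180 = 270°
square ↓ −90°: 270 − 90 = 180°
complement +180°: 180 + 180 = 360 → 360 − 360 = 0°
analog 43° ↓ −43°: 0 − 43 = -43 → -43 + 360 = 317°

317°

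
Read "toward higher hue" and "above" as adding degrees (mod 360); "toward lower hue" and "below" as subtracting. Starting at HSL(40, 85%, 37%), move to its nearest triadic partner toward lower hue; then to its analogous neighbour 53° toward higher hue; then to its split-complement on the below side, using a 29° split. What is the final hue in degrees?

40 − 120 = -80 → -80 + 360 = 280°   (triadic ↓)
280 + 53 = 333°   (analog 53° ↑)
333 + 151 = 484 → 484 − 360 = 124°   (split-comp 29° ↓)

124°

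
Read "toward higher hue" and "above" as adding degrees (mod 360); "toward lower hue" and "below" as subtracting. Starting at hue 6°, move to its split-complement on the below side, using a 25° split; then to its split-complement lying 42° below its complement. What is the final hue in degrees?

6 + 155 = 161°   (split-comp 25° ↓)
161 + 138 = 299°   (split-comp 42° ↓)

299°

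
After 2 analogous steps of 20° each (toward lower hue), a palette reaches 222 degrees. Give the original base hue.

2 steps of 20° (toward lower hue) give a net shift of −40°.
Start = end − shift: 222 + 40 = 262°

262°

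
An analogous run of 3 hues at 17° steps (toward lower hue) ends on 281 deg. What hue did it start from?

2 steps of 17° (toward lower hue) give a net shift of −34°.
Start = end − shift: 281 + 34 = 315°

315°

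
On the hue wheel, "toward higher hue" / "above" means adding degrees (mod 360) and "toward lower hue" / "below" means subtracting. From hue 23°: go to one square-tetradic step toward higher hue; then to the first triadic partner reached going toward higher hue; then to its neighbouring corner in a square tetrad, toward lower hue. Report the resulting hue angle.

143°

square ↑ +90°: 23 + 90 = 113°
triadic ↑ +120°: 113 + 120 = 233°
square ↓ −90°: 233 − 90 = 143°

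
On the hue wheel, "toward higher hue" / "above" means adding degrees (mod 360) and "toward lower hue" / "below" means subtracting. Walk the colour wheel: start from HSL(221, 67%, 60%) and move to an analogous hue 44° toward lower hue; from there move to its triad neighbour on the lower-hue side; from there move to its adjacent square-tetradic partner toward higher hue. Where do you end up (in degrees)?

147°

−44° (analog 44° ↓): 221 − 44 = 177°
−120° (triadic ↓): 177 − 120 = 57°
+90° (square ↑): 57 + 90 = 147°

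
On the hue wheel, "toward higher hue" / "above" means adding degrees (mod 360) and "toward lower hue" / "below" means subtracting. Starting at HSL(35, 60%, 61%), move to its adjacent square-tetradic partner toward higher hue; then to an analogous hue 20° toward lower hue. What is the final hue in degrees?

+90° (square ↑): 35 + 90 = 125°
−20° (analog 20° ↓): 125 − 20 = 105°

105°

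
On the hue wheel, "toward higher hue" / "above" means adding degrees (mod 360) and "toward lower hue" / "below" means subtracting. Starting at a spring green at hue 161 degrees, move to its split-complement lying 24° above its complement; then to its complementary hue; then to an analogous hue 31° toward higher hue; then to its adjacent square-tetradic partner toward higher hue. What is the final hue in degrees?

306°

161 + 204 = 365 → 365 − 360 = 5°   (split-comp 24° ↑)
5 + 180 = 185°   (complement)
185 + 31 = 216°   (analog 31° ↑)
216 + 90 = 306°   (square ↑)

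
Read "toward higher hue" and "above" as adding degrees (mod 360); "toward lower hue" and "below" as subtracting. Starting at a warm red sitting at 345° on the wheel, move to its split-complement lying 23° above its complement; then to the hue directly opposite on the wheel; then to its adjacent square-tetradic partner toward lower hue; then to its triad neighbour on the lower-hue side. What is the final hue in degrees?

+203° (split-comp 23° ↑): 345 + 203 = 548 → 548 − 360 = 188°
+180° (complement): 188 + 180 = 368 → 368 − 360 = 8°
−90° (square ↓): 8 − 90 = -82 → -82 + 360 = 278°
−120° (triadic ↓): 278 − 120 = 158°

158°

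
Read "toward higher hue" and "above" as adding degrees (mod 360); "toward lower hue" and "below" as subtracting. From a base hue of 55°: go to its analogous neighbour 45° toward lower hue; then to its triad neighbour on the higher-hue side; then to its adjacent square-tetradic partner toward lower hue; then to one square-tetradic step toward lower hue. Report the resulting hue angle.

310°

−45° (analog 45° ↓): 55 − 45 = 10°
+120° (triadic ↑): 10 + 120 = 130°
−90° (square ↓): 130 − 90 = 40°
−90° (square ↓): 40 − 90 = -50 → -50 + 360 = 310°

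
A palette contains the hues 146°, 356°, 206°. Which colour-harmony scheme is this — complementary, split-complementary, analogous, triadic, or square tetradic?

split-complementary

Sort the hues: 146°, 206°, 356°.
Successive gaps around the wheel: 60°, 150°, 150°.
Two 150° gaps and one 60° gap — a base hue opposite a pair of accents 30° either side of its complement — is the split-complementary pattern.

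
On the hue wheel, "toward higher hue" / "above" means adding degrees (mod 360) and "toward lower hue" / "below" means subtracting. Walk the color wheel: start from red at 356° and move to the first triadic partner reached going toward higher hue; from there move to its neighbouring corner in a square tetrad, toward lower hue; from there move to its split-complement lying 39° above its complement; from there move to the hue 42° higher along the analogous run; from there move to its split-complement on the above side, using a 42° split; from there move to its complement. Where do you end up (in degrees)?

329°

triadic ↑ +120°: 356 + 120 = 476 → 476 − 360 = 116°
square ↓ −90°: 116 − 90 = 26°
split-comp 39° ↑ +219°: 26 + 219 = 245°
analog 42° ↑ +42°: 245 + 42 = 287°
split-comp 42° ↑ +222°: 287 + 222 = 509 → 509 − 360 = 149°
complement +180°: 149 + 180 = 329°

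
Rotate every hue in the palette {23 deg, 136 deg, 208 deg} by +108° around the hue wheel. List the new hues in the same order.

131°, 244°, 316°

23 + 108 = 131°
136 + 108 = 244°
208 + 108 = 316°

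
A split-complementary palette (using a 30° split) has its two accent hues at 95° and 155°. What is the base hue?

305°

The accents sit 30° either side of the complement, so the complement is their short-arc midpoint on the wheel.
Short-arc midpoint of 95° and 155°: 125°.
Base is 180° from the complement: 125 − 180 = -55 → -55 + 360 = 305°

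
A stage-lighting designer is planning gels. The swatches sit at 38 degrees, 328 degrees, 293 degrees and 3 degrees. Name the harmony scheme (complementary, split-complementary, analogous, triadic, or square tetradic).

Sort the hues: 3°, 38°, 293°, 328°.
Successive gaps around the wheel: 35°, 255°, 35°, 35°.
A run of hues at equal small steps (35°) with one large closing gap is an analogous group.

analogous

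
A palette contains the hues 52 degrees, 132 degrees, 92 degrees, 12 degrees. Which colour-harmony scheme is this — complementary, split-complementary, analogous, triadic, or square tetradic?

analogous

Sort the hues: 12°, 52°, 92°, 132°.
Successive gaps around the wheel: 40°, 40°, 40°, 240°.
A run of hues at equal small steps (40°) with one large closing gap is an analogous group.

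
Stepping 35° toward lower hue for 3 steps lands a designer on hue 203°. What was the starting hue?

308°

3 steps of 35° (toward lower hue) give a net shift of −105°.
Start = end − shift: 203 + 105 = 308°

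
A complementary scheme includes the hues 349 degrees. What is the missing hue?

The complement sits 180° across the wheel.
The full set through 349° is {169°, 349°}.
Given {349°}, the missing hue is 169°.

169°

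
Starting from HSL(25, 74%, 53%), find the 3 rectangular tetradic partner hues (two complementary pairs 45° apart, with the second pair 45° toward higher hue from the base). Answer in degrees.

70°, 205° and 250°

A rectangular tetradic uses two complementary pairs 45° apart: offsets 0°, 45°, 180°, 225°.
25 + 45 = 70°
25 + 180 = 205°
25 + 225 = 250°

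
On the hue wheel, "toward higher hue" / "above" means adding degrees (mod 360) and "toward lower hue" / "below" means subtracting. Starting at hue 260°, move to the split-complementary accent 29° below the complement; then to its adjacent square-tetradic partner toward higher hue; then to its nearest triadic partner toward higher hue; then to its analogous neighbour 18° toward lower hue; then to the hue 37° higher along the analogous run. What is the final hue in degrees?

280°

260 + 151 = 411 → 411 − 360 = 51°   (split-comp 29° ↓)
51 + 90 = 141°   (square ↑)
141 + 120 = 261°   (triadic ↑)
261 − 18 = 243°   (analog 18° ↓)
243 + 37 = 280°   (analog 37° ↑)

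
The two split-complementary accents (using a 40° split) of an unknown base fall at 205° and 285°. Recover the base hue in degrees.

65°

The accents sit 40° either side of the complement, so the complement is their short-arc midpoint on the wheel.
Short-arc midpoint of 205° and 285°: 245°.
Base is 180° from the complement: 245 − 180 = 65°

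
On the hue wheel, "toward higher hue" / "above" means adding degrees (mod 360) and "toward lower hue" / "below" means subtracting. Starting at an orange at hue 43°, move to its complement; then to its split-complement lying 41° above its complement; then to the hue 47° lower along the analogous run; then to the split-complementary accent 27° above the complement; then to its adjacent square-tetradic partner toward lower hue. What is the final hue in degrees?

43 + 180 = 223°   (complement)
223 + 221 = 444 → 444 − 360 = 84°   (split-comp 41° ↑)
84 − 47 = 37°   (analog 47° ↓)
37 + 207 = 244°   (split-comp 27° ↑)
244 − 90 = 154°   (square ↓)

154°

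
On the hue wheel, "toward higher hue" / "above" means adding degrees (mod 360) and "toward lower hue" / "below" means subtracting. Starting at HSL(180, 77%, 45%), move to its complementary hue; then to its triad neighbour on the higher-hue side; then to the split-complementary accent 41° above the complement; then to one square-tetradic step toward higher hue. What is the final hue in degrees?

180 + 180 = 360 → 360 − 360 = 0°   (complement)
0 + 120 = 120°   (triadic ↑)
120 + 221 = 341°   (split-comp 41° ↑)
341 + 90 = 431 → 431 − 360 = 71°   (square ↑)

71°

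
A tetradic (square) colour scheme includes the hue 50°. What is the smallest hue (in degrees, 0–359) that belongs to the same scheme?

50°

A square tetradic scheme places four hues every 90°.
The full set through 50° is {50°, 140°, 230°, 320°}.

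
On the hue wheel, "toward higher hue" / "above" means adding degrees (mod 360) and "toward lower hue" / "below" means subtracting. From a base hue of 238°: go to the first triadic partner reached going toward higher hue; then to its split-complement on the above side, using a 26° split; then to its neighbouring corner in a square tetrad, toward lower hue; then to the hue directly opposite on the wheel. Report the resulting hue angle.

238 + 120 = 358°   (triadic ↑)
358 + 206 = 564 → 564 − 360 = 204°   (split-comp 26° ↑)
204 − 90 = 114°   (square ↓)
114 + 180 = 294°   (complement)

294°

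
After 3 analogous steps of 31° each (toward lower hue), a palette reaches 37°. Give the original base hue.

130°

3 steps of 31° (toward lower hue) give a net shift of −93°.
Start = end − shift: 37 + 93 = 130°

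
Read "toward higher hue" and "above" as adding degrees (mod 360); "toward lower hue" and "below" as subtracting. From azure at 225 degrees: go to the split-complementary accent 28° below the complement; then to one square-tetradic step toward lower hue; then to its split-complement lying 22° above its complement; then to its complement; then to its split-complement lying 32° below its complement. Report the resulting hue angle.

97°

split-comp 28° ↓ +152°: 225 + 152 = 377 → 377 − 360 = 17°
square ↓ −90°: 17 − 90 = -73 → -73 + 360 = 287°
split-comp 22° ↑ +202°: 287 + 202 = 489 → 489 − 360 = 129°
complement +180°: 129 + 180 = 309°
split-comp 32° ↓ +148°: 309 + 148 = 457 → 457 − 360 = 97°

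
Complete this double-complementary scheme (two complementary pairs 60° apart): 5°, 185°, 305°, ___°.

125°

A rectangular tetradic uses two complementary pairs 60° apart: offsets 0°, 60°, 180°, 240°.
Among {5°, 185°, 305°}, 185° and 5° are a 180° pair.
The remaining hue 305° needs its own complement: 305 + 180 = 485 → 485 − 360 = 125°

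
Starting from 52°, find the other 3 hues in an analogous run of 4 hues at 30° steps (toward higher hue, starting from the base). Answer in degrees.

82°, 112°, 142°

Analogous hues sit every 30° along the wheel.
52 + 30 = 82°
52 + 60 = 112°
52 + 90 = 142°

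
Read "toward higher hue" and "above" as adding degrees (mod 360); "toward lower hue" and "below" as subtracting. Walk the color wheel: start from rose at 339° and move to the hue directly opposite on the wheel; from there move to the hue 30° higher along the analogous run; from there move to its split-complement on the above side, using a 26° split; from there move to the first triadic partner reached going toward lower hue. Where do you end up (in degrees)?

275°

complement +180°: 339 + 180 = 519 → 519 − 360 = 159°
analog 30° ↑ +30°: 159 + 30 = 189°
split-comp 26° ↑ +206°: 189 + 206 = 395 → 395 − 360 = 35°
triadic ↓ −120°: 35 − 120 = -85 → -85 + 360 = 275°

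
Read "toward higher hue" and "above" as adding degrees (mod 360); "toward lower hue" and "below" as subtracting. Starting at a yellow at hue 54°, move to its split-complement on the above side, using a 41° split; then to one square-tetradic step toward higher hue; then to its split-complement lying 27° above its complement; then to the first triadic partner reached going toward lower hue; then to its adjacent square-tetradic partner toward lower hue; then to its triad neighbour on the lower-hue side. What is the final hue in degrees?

54 + 221 = 275°   (split-comp 41° ↑)
275 + 90 = 365 → 365 − 360 = 5°   (square ↑)
5 + 207 = 212°   (split-comp 27° ↑)
212 − 120 = 92°   (triadic ↓)
92 − 90 = 2°   (square ↓)
2 − 120 = -118 → -118 + 360 = 242°   (triadic ↓)

242°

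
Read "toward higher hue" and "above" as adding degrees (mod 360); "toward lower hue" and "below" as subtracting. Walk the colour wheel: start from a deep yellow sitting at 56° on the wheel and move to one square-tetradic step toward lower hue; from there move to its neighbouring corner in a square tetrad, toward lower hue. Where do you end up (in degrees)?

236°

square ↓ −90°: 56 − 90 = -34 → -34 + 360 = 326°
square ↓ −90°: 326 − 90 = 236°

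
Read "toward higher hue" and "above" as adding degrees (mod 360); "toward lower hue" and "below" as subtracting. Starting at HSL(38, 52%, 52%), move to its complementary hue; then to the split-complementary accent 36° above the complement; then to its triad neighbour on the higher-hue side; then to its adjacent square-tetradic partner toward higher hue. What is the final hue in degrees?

284°

38 + 180 = 218°   (complement)
218 + 216 = 434 → 434 − 360 = 74°   (split-comp 36° ↑)
74 + 120 = 194°   (triadic ↑)
194 + 90 = 284°   (square ↑)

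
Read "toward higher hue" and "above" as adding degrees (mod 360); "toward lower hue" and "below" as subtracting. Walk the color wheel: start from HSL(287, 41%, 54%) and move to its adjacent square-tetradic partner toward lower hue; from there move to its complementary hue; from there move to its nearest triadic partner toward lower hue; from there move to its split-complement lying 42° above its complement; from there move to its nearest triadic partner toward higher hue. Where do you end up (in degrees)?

−90° (square ↓): 287 − 90 = 197°
+180° (complement): 197 + 180 = 377 → 377 − 360 = 17°
−120° (triadic ↓): 17 − 120 = -103 → -103 + 360 = 257°
+222° (split-comp 42° ↑): 257 + 222 = 479 → 479 − 360 = 119°
+120° (triadic ↑): 119 + 120 = 239°

239°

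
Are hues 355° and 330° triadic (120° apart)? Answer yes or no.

Angular distance: |355 − 330| = 25 = 25°.
Triadic (120° apart) requires 120°.

no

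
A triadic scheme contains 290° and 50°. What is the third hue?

170°

A triad spaces three hues 120° apart.
The full set is {50°, 170°, 290°}.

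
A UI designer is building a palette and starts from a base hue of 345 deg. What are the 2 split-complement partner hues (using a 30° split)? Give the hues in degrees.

135° and 195°

Split-complementary hues sit 30° either side of the complement.
Complement of 345 deg: 345 + 180 = 525 → 525 − 360 = 165°
165 − 30 = 135°
165 + 30 = 195°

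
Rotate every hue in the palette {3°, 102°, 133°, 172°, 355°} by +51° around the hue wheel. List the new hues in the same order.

3 + 51 = 54°
102 + 51 = 153°
133 + 51 = 184°
172 + 51 = 223°
355 + 51 = 406 → 406 − 360 = 46°

54°, 153°, 184°, 223°, 46°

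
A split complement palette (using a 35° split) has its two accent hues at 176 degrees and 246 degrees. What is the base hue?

The accents sit 35° either side of the complement, so the complement is their short-arc midpoint on the wheel.
Short-arc midpoint of 176° and 246°: 211°.
Base is 180° from the complement: 211 − 180 = 31°

31°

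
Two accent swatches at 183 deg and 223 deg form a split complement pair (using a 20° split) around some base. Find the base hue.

23°

The accents sit 20° either side of the complement, so the complement is their short-arc midpoint on the wheel.
Short-arc midpoint of 183° and 223°: 203°.
Base is 180° from the complement: 203 − 180 = 23°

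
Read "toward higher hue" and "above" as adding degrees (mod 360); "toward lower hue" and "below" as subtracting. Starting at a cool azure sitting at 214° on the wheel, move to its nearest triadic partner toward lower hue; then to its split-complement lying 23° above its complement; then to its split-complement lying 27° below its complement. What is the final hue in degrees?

90°

−120° (triadic ↓): 214 − 120 = 94°
+203° (split-comp 23° ↑): 94 + 203 = 297°
+153° (split-comp 27° ↓): 297 + 153 = 450 → 450 − 360 = 90°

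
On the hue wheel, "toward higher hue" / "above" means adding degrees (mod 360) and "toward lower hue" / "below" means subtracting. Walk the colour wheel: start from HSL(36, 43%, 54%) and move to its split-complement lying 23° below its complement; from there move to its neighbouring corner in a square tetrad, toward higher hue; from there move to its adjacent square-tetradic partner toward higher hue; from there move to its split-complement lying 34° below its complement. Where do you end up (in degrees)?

159°

split-comp 23° ↓ +157°: 36 + 157 = 193°
square ↑ +90°: 193 + 90 = 283°
square ↑ +90°: 283 + 90 = 373 → 373 − 360 = 13°
split-comp 34° ↓ +146°: 13 + 146 = 159°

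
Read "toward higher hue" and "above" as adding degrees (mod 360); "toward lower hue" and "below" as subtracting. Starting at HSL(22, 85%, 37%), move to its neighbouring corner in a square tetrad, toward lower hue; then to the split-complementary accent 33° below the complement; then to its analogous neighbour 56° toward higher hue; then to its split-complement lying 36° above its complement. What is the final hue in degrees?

351°

square ↓ −90°: 22 − 90 = -68 → -68 + 360 = 292°
split-comp 33° ↓ +147°: 292 + 147 = 439 → 439 − 360 = 79°
analog 56° ↑ +56°: 79 + 56 = 135°
split-comp 36° ↑ +216°: 135 + 216 = 351°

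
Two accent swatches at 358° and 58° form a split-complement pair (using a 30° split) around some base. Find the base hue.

208°

The accents sit 30° either side of the complement, so the complement is their short-arc midpoint on the wheel.
Short-arc midpoint of 358° and 58°: 28°.
Base is 180° from the complement: 28 − 180 = -152 → -152 + 360 = 208°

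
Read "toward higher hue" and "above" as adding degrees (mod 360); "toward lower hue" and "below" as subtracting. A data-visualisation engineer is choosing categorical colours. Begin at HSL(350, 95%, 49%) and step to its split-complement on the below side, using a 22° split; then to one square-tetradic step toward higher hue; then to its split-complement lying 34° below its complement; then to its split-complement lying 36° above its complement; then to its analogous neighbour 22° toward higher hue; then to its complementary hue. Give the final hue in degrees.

+158° (split-comp 22° ↓): 350 + 158 = 508 → 508 − 360 = 148°
+90° (square ↑): 148 + 90 = 238°
+146° (split-comp 34° ↓): 238 + 146 = 384 → 384 − 360 = 24°
+216° (split-comp 36° ↑): 24 + 216 = 240°
+22° (analog 22° ↑): 240 + 22 = 262°
+180° (complement): 262 + 180 = 442 → 442 − 360 = 82°

82°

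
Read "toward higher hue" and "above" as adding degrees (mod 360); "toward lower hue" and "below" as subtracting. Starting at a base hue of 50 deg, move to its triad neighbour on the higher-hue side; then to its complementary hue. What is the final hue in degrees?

350°

+120° (triadic ↑): 50 + 120 = 170°
+180° (complement): 170 + 180 = 350°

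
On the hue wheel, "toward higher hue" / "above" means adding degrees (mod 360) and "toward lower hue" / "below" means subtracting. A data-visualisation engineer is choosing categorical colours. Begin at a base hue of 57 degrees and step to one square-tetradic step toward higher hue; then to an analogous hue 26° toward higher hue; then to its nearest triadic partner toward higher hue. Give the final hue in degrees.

+90° (square ↑): 57 + 90 = 147°
+26° (analog 26° ↑): 147 + 26 = 173°
+120° (triadic ↑): 173 + 120 = 293°

293°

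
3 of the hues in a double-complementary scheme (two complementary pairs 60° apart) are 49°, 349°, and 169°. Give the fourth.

229°

A rectangular tetradic uses two complementary pairs 60° apart: offsets 0°, 60°, 180°, 240°.
Among {49°, 169°, 349°}, 169° and 349° are a 180° pair.
The remaining hue 49° needs its own complement: 49 + 180 = 229°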